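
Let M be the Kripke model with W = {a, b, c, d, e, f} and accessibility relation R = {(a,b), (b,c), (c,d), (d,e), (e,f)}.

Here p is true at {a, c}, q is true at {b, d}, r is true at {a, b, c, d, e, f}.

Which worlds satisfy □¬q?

a: successors {b}; ¬q there: b:F. ✗
b: successors {c}; ¬q there: c:T. ✓
c: successors {d}; ¬q there: d:F. ✗
d: successors {e}; ¬q there: e:T. ✓
e: successors {f}; ¬q there: f:T. ✓
f: no successors, so □¬q holds vacuously. ✓

{b, d, e, f}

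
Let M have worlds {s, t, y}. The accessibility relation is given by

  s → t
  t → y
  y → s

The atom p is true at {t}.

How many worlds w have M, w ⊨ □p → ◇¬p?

s: □p is T, ◇¬p is F. ✗
t: □p is F, ◇¬p is T. ✓
y: □p is F, ◇¬p is T. ✓
Satisfying worlds: {t, y}.

2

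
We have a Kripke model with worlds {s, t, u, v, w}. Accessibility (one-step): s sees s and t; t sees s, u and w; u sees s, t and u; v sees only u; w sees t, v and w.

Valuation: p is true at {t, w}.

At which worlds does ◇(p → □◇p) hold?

s: successors {s, t}; p → □◇p there: s:T, t:T. ✓
t: successors {s, u, w}; p → □◇p there: s:T, u:T, w:F. ✓
u: successors {s, t, u}; p → □◇p there: s:T, t:T, u:T. ✓
v: successors {u}; p → □◇p there: u:T. ✓
w: successors {t, v, w}; p → □◇p there: t:T, v:T, w:F. ✓

{s, t, u, v, w}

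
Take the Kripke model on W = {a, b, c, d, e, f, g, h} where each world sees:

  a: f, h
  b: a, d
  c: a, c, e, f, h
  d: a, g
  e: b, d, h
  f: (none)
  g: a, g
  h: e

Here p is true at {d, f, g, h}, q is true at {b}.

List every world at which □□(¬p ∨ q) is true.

a: successors {f, h}; □(¬p ∨ q) there: f:T, h:T. ✓
b: successors {a, d}; □(¬p ∨ q) there: a:F, d:F. ✗
c: successors {a, c, e, f, h}; □(¬p ∨ q) there: a:F, c:F, e:F, f:T, h:T. ✗
d: successors {a, g}; □(¬p ∨ q) there: a:F, g:F. ✗
e: successors {b, d, h}; □(¬p ∨ q) there: b:F, d:F, h:T. ✗
f: no successors, so □□(¬p ∨ q) holds vacuously. ✓
g: successors {a, g}; □(¬p ∨ q) there: a:F, g:F. ✗
h: successors {e}; □(¬p ∨ q) there: e:F. ✗

{a, f}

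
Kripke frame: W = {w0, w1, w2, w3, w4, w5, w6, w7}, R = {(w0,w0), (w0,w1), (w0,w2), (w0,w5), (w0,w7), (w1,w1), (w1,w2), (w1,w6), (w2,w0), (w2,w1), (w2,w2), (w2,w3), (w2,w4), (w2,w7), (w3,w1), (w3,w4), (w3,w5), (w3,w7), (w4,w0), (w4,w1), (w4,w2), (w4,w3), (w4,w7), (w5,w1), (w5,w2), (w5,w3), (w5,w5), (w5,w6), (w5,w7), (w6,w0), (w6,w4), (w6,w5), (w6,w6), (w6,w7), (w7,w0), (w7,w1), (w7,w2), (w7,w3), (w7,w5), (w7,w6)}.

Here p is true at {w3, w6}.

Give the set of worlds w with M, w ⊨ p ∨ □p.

{w3, w6}

w0: p is F, □p is F. ✗
w1: p is F, □p is F. ✗
w2: p is F, □p is F. ✗
w3: p is T, □p is F. ✓
w4: p is F, □p is F. ✗
w5: p is F, □p is F. ✗
w6: p is T, □p is F. ✓
w7: p is F, □p is F. ✗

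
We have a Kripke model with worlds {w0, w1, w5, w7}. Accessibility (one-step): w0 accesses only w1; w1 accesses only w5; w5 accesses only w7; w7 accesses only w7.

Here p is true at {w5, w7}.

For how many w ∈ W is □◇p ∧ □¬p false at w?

3

w0: □◇p is T, □¬p is T. ✓
w1: □◇p is T, □¬p is F. ✗
w5: □◇p is T, □¬p is F. ✗
w7: □◇p is T, □¬p is F. ✗
Satisfying worlds: {w0}.
So □◇p ∧ □¬p fails at the other 3 worlds.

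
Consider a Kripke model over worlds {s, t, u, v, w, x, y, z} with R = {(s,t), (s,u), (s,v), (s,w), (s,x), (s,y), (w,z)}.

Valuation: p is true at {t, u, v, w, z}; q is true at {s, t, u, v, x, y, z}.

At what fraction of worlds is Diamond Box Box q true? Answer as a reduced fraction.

1/4

s: successors {t, u, v, w, x, y}; Box Box q there: t:T, u:T, v:T, w:T, x:T, y:T. ✓
t: no successors, so Diamond Box Box q fails. ✗
u: no successors, so Diamond Box Box q fails. ✗
v: no successors, so Diamond Box Box q fails. ✗
w: successors {z}; Box Box q there: z:T. ✓
x: no successors, so Diamond Box Box q fails. ✗
y: no successors, so Diamond Box Box q fails. ✗
z: no successors, so Diamond Box Box q fails. ✗
That's 2 of 8 worlds, so 2/8 = 1/4.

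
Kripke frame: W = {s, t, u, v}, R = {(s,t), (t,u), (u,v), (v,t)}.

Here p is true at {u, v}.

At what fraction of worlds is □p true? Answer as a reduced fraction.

1/2

s: successors {t}; p there: t:F. ✗
t: successors {u}; p there: u:T. ✓
u: successors {v}; p there: v:T. ✓
v: successors {t}; p there: t:F. ✗
That's 2 of 4 worlds, so 2/4 = 1/2.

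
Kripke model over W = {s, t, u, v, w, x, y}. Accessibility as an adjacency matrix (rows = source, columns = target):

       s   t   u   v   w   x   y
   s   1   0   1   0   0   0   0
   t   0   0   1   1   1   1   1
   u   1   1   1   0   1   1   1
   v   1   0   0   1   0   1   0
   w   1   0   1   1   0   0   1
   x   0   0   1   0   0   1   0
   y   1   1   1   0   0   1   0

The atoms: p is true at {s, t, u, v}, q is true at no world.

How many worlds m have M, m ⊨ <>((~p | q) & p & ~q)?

0

s: successors {s, u}; (~p | q) & p & ~q there: s:F, u:F. ✗
t: successors {u, v, w, x, y}; (~p | q) & p & ~q there: u:F, v:F, w:F, x:F, y:F. ✗
u: successors {s, t, u, w, x, y}; (~p | q) & p & ~q there: s:F, t:F, u:F, w:F, x:F, y:F. ✗
v: successors {s, v, x}; (~p | q) & p & ~q there: s:F, v:F, x:F. ✗
w: successors {s, u, v, y}; (~p | q) & p & ~q there: s:F, u:F, v:F, y:F. ✗
x: successors {u, x}; (~p | q) & p & ~q there: u:F, x:F. ✗
y: successors {s, t, u, x}; (~p | q) & p & ~q there: s:F, t:F, u:F, x:F. ✗
Satisfying worlds: ∅.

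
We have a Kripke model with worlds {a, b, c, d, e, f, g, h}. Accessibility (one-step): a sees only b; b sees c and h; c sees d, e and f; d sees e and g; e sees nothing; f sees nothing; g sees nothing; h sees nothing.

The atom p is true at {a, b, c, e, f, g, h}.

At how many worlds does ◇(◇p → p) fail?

4

a: successors {b}; ◇p → p there: b:T. ✓
b: successors {c, h}; ◇p → p there: c:T, h:T. ✓
c: successors {d, e, f}; ◇p → p there: d:F, e:T, f:T. ✓
d: successors {e, g}; ◇p → p there: e:T, g:T. ✓
e: no successors, so ◇(◇p → p) fails. ✗
f: no successors, so ◇(◇p → p) fails. ✗
g: no successors, so ◇(◇p → p) fails. ✗
h: no successors, so ◇(◇p → p) fails. ✗
Satisfying worlds: {a, b, c, d}.
So ◇(◇p → p) fails at the other 4 worlds.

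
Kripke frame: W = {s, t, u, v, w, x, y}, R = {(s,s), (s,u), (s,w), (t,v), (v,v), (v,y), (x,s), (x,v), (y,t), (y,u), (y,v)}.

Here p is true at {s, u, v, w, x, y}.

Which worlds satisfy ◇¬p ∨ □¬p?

{u, w, y}

s: ◇¬p is F, □¬p is F. ✗
t: ◇¬p is F, □¬p is F. ✗
u: ◇¬p is F, □¬p is T. ✓
v: ◇¬p is F, □¬p is F. ✗
w: ◇¬p is F, □¬p is T. ✓
x: ◇¬p is F, □¬p is F. ✗
y: ◇¬p is T, □¬p is F. ✓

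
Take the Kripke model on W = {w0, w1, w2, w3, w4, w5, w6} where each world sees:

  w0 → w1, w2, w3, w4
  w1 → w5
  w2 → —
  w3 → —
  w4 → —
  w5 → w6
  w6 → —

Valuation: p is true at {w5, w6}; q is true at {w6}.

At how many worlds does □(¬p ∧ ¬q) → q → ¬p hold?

w0: □(¬p ∧ ¬q) is T, q → ¬p is T. ✓
w1: □(¬p ∧ ¬q) is F, q → ¬p is T. ✓
w2: □(¬p ∧ ¬q) is T, q → ¬p is T. ✓
w3: □(¬p ∧ ¬q) is T, q → ¬p is T. ✓
w4: □(¬p ∧ ¬q) is T, q → ¬p is T. ✓
w5: □(¬p ∧ ¬q) is F, q → ¬p is T. ✓
w6: □(¬p ∧ ¬q) is T, q → ¬p is F. ✗
Satisfying worlds: {w0, w1, w2, w3, w4, w5}.

6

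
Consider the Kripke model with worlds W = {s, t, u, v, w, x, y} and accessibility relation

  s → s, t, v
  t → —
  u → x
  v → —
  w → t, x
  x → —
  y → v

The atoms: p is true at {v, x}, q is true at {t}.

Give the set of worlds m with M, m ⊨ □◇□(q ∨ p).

s: successors {s, t, v}; ◇□(q ∨ p) there: s:T, t:F, v:F. ✗
t: no successors, so □◇□(q ∨ p) holds vacuously. ✓
u: successors {x}; ◇□(q ∨ p) there: x:F. ✗
v: no successors, so □◇□(q ∨ p) holds vacuously. ✓
w: successors {t, x}; ◇□(q ∨ p) there: t:F, x:F. ✗
x: no successors, so □◇□(q ∨ p) holds vacuously. ✓
y: successors {v}; ◇□(q ∨ p) there: v:F. ✗

{t, v, x}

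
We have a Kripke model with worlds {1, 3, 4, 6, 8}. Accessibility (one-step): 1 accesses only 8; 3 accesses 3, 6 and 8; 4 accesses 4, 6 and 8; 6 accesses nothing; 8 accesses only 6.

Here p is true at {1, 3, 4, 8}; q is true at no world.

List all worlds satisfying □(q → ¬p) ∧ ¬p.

1: □(q → ¬p) is T, ¬p is F. ✗
3: □(q → ¬p) is T, ¬p is F. ✗
4: □(q → ¬p) is T, ¬p is F. ✗
6: □(q → ¬p) is T, ¬p is T. ✓
8: □(q → ¬p) is T, ¬p is F. ✗

{6}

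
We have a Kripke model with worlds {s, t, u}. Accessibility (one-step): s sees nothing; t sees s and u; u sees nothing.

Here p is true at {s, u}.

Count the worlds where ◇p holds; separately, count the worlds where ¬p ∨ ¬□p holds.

1 and 1

For ◇p:
s: no successors, so ◇p fails. ✗
t: successors {s, u}; p there: s:T, u:T. ✓
u: no successors, so ◇p fails. ✗
— 1 world.
For ¬p ∨ ¬□p:
s: ¬p is F, ¬□p is F. ✗
t: ¬p is T, ¬□p is F. ✓
u: ¬p is F, ¬□p is F. ✗
— 1 world.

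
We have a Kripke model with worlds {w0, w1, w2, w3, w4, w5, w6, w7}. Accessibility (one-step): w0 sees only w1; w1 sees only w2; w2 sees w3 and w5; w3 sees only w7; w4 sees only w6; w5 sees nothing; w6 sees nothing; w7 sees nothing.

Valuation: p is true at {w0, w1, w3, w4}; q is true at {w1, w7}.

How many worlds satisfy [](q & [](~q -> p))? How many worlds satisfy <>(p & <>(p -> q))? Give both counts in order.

For [](q & [](~q -> p)):
w0: successors {w1}; q & [](~q -> p) there: w1:F. ✗
w1: successors {w2}; q & [](~q -> p) there: w2:F. ✗
w2: successors {w3, w5}; q & [](~q -> p) there: w3:F, w5:F. ✗
w3: successors {w7}; q & [](~q -> p) there: w7:T. ✓
w4: successors {w6}; q & [](~q -> p) there: w6:F. ✗
w5: no successors, so [](q & [](~q -> p)) holds vacuously. ✓
w6: no successors, so [](q & [](~q -> p)) holds vacuously. ✓
w7: no successors, so [](q & [](~q -> p)) holds vacuously. ✓
— 4 worlds.
For <>(p & <>(p -> q)):
w0: successors {w1}; p & <>(p -> q) there: w1:T. ✓
w1: successors {w2}; p & <>(p -> q) there: w2:F. ✗
w2: successors {w3, w5}; p & <>(p -> q) there: w3:T, w5:F. ✓
w3: successors {w7}; p & <>(p -> q) there: w7:F. ✗
w4: successors {w6}; p & <>(p -> q) there: w6:F. ✗
w5: no successors, so <>(p & <>(p -> q)) fails. ✗
w6: no successors, so <>(p & <>(p -> q)) fails. ✗
w7: no successors, so <>(p & <>(p -> q)) fails. ✗
— 2 worlds.

4 and 2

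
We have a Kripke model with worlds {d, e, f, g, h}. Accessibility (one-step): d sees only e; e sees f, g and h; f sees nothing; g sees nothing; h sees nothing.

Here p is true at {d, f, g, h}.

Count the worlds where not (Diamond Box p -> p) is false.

d: Diamond Box p -> p is T. ✗
e: Diamond Box p -> p is F. ✓
f: Diamond Box p -> p is T. ✗
g: Diamond Box p -> p is T. ✗
h: Diamond Box p -> p is T. ✗
Satisfying worlds: {e}.
So not (Diamond Box p -> p) fails at the other 4 worlds.

4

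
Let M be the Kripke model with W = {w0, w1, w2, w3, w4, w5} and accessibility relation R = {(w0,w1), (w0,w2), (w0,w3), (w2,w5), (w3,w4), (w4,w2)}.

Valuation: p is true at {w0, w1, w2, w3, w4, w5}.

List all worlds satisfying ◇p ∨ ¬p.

w0: ◇p is T, ¬p is F. ✓
w1: ◇p is F, ¬p is F. ✗
w2: ◇p is T, ¬p is F. ✓
w3: ◇p is T, ¬p is F. ✓
w4: ◇p is T, ¬p is F. ✓
w5: ◇p is F, ¬p is F. ✗

{w0, w2, w3, w4}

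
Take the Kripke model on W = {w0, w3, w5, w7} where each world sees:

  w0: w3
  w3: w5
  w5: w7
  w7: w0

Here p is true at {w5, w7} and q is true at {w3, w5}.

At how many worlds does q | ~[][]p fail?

1

w0: q is F, ~[][]p is F. ✗
w3: q is T, ~[][]p is F. ✓
w5: q is T, ~[][]p is T. ✓
w7: q is F, ~[][]p is T. ✓
Satisfying worlds: {w3, w5, w7}.
So q | ~[][]p fails at the other 1 world.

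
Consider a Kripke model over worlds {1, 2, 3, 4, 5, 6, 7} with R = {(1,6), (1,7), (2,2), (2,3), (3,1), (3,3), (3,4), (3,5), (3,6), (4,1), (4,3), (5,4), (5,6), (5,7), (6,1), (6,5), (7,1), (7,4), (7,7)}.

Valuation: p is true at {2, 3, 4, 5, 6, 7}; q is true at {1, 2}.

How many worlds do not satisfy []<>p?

1: successors {6, 7}; <>p there: 6:T, 7:T. ✓
2: successors {2, 3}; <>p there: 2:T, 3:T. ✓
3: successors {1, 3, 4, 5, 6}; <>p there: 1:T, 3:T, 4:T, 5:T, 6:T. ✓
4: successors {1, 3}; <>p there: 1:T, 3:T. ✓
5: successors {4, 6, 7}; <>p there: 4:T, 6:T, 7:T. ✓
6: successors {1, 5}; <>p there: 1:T, 5:T. ✓
7: successors {1, 4, 7}; <>p there: 1:T, 4:T, 7:T. ✓
Satisfying worlds: {1, 2, 3, 4, 5, 6, 7}.
So []<>p fails at the other 0 worlds.

0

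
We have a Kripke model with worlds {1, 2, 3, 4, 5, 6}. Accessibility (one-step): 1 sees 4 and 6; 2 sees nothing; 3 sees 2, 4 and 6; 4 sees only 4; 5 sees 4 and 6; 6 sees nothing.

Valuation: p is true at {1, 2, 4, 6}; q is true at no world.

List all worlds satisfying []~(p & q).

{1, 2, 3, 4, 5, 6}

1: successors {4, 6}; ~(p & q) there: 4:T, 6:T. ✓
2: no successors, so []~(p & q) holds vacuously. ✓
3: successors {2, 4, 6}; ~(p & q) there: 2:T, 4:T, 6:T. ✓
4: successors {4}; ~(p & q) there: 4:T. ✓
5: successors {4, 6}; ~(p & q) there: 4:T, 6:T. ✓
6: no successors, so []~(p & q) holds vacuously. ✓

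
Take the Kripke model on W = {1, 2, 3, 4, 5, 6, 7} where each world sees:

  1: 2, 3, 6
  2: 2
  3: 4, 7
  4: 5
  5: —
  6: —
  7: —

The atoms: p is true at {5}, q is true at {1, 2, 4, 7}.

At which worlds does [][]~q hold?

{3, 4, 5, 6, 7}

1: successors {2, 3, 6}; []~q there: 2:F, 3:F, 6:T. ✗
2: successors {2}; []~q there: 2:F. ✗
3: successors {4, 7}; []~q there: 4:T, 7:T. ✓
4: successors {5}; []~q there: 5:T. ✓
5: no successors, so [][]~q holds vacuously. ✓
6: no successors, so [][]~q holds vacuously. ✓
7: no successors, so [][]~q holds vacuously. ✓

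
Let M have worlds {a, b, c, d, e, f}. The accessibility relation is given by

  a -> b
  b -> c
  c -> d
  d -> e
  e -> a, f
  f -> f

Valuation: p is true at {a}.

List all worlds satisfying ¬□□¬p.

a: □□¬p is T. ✗
b: □□¬p is T. ✗
c: □□¬p is T. ✗
d: □□¬p is F. ✓
e: □□¬p is T. ✗
f: □□¬p is T. ✗

{d}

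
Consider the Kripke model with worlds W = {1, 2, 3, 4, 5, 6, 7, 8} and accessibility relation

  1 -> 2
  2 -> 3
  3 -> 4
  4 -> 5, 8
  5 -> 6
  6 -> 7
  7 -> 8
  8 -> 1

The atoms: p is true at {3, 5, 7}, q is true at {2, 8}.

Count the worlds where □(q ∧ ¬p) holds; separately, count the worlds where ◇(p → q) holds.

For □(q ∧ ¬p):
1: successors {2}; q ∧ ¬p there: 2:T. ✓
2: successors {3}; q ∧ ¬p there: 3:F. ✗
3: successors {4}; q ∧ ¬p there: 4:F. ✗
4: successors {5, 8}; q ∧ ¬p there: 5:F, 8:T. ✗
5: successors {6}; q ∧ ¬p there: 6:F. ✗
6: successors {7}; q ∧ ¬p there: 7:F. ✗
7: successors {8}; q ∧ ¬p there: 8:T. ✓
8: successors {1}; q ∧ ¬p there: 1:F. ✗
— 2 worlds.
For ◇(p → q):
1: successors {2}; p → q there: 2:T. ✓
2: successors {3}; p → q there: 3:F. ✗
3: successors {4}; p → q there: 4:T. ✓
4: successors {5, 8}; p → q there: 5:F, 8:T. ✓
5: successors {6}; p → q there: 6:T. ✓
6: successors {7}; p → q there: 7:F. ✗
7: successors {8}; p → q there: 8:T. ✓
8: successors {1}; p → q there: 1:T. ✓
— 6 worlds.

2 and 6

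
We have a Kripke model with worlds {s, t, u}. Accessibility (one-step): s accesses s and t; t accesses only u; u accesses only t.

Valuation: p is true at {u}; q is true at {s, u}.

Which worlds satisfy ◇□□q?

{t}

s: successors {s, t}; □□q there: s:F, t:F. ✗
t: successors {u}; □□q there: u:T. ✓
u: successors {t}; □□q there: t:F. ✗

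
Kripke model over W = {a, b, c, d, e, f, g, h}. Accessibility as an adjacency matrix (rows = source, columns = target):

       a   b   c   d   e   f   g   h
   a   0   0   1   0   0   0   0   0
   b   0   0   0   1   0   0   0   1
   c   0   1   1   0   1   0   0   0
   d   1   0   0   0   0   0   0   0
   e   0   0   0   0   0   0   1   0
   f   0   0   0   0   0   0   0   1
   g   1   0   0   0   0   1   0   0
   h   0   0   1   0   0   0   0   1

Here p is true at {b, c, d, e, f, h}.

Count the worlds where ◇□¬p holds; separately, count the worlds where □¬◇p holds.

2 and 0

For ◇□¬p:
a: successors {c}; □¬p there: c:F. ✗
b: successors {d, h}; □¬p there: d:T, h:F. ✓
c: successors {b, c, e}; □¬p there: b:F, c:F, e:T. ✓
d: successors {a}; □¬p there: a:F. ✗
e: successors {g}; □¬p there: g:F. ✗
f: successors {h}; □¬p there: h:F. ✗
g: successors {a, f}; □¬p there: a:F, f:F. ✗
h: successors {c, h}; □¬p there: c:F, h:F. ✗
— 2 worlds.
For □¬◇p:
a: successors {c}; ¬◇p there: c:F. ✗
b: successors {d, h}; ¬◇p there: d:T, h:F. ✗
c: successors {b, c, e}; ¬◇p there: b:F, c:F, e:T. ✗
d: successors {a}; ¬◇p there: a:F. ✗
e: successors {g}; ¬◇p there: g:F. ✗
f: successors {h}; ¬◇p there: h:F. ✗
g: successors {a, f}; ¬◇p there: a:F, f:F. ✗
h: successors {c, h}; ¬◇p there: c:F, h:F. ✗
— 0 worlds.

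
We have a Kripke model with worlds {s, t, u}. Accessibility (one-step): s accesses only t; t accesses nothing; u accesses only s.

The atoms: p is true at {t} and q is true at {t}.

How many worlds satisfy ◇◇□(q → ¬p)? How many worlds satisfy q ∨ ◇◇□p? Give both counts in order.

For ◇◇□(q → ¬p):
s: successors {t}; ◇□(q → ¬p) there: t:F. ✗
t: no successors, so ◇◇□(q → ¬p) fails. ✗
u: successors {s}; ◇□(q → ¬p) there: s:T. ✓
— 1 world.
For q ∨ ◇◇□p:
s: q is F, ◇◇□p is F. ✗
t: q is T, ◇◇□p is F. ✓
u: q is F, ◇◇□p is T. ✓
— 2 worlds.

1 and 2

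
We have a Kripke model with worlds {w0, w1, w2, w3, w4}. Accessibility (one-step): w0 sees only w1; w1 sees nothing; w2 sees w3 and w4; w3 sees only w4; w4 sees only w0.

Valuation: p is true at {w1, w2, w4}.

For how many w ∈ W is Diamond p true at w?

w0: successors {w1}; p there: w1:T. ✓
w1: no successors, so Diamond p fails. ✗
w2: successors {w3, w4}; p there: w3:F, w4:T. ✓
w3: successors {w4}; p there: w4:T. ✓
w4: successors {w0}; p there: w0:F. ✗
Satisfying worlds: {w0, w2, w3}.

3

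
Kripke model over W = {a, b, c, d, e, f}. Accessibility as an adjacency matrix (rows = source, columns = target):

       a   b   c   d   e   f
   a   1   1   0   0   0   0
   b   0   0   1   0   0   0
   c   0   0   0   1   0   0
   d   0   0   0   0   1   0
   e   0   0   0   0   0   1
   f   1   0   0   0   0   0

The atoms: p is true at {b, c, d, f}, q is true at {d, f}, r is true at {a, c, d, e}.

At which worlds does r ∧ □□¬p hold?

{c, e}

a: r is T, □□¬p is F. ✗
b: r is F, □□¬p is F. ✗
c: r is T, □□¬p is T. ✓
d: r is T, □□¬p is F. ✗
e: r is T, □□¬p is T. ✓
f: r is F, □□¬p is F. ✗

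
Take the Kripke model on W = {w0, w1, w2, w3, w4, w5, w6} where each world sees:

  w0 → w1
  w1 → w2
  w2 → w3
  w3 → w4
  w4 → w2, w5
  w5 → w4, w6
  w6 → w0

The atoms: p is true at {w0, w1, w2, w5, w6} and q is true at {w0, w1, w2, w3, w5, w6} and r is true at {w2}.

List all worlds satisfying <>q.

w0: successors {w1}; q there: w1:T. ✓
w1: successors {w2}; q there: w2:T. ✓
w2: successors {w3}; q there: w3:T. ✓
w3: successors {w4}; q there: w4:F. ✗
w4: successors {w2, w5}; q there: w2:T, w5:T. ✓
w5: successors {w4, w6}; q there: w4:F, w6:T. ✓
w6: successors {w0}; q there: w0:T. ✓

{w0, w1, w2, w4, w5, w6}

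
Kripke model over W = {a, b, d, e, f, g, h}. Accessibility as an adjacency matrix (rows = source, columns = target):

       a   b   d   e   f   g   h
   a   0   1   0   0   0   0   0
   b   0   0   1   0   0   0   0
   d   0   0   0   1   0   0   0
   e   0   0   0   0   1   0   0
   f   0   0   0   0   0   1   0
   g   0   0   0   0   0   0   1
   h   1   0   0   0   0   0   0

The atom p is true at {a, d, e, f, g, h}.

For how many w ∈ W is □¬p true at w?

a: successors {b}; ¬p there: b:T. ✓
b: successors {d}; ¬p there: d:F. ✗
d: successors {e}; ¬p there: e:F. ✗
e: successors {f}; ¬p there: f:F. ✗
f: successors {g}; ¬p there: g:F. ✗
g: successors {h}; ¬p there: h:F. ✗
h: successors {a}; ¬p there: a:F. ✗
Satisfying worlds: {a}.

1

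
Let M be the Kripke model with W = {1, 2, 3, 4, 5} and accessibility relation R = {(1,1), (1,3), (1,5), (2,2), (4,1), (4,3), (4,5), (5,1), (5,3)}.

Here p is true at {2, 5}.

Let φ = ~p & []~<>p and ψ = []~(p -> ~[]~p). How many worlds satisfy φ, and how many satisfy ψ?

1 and 1

For ~p & []~<>p:
1: ~p is T, []~<>p is F. ✗
2: ~p is F, []~<>p is F. ✗
3: ~p is T, []~<>p is T. ✓
4: ~p is T, []~<>p is F. ✗
5: ~p is F, []~<>p is F. ✗
— 1 world.
For []~(p -> ~[]~p):
1: successors {1, 3, 5}; ~(p -> ~[]~p) there: 1:F, 3:F, 5:T. ✗
2: successors {2}; ~(p -> ~[]~p) there: 2:F. ✗
3: no successors, so []~(p -> ~[]~p) holds vacuously. ✓
4: successors {1, 3, 5}; ~(p -> ~[]~p) there: 1:F, 3:F, 5:T. ✗
5: successors {1, 3}; ~(p -> ~[]~p) there: 1:F, 3:F. ✗
— 1 world.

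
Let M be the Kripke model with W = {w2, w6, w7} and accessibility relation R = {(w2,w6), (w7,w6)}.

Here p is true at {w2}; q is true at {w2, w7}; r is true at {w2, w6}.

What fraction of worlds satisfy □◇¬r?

1/3

w2: successors {w6}; ◇¬r there: w6:F. ✗
w6: no successors, so □◇¬r holds vacuously. ✓
w7: successors {w6}; ◇¬r there: w6:F. ✗
That's 1 of 3 worlds, so 1/3.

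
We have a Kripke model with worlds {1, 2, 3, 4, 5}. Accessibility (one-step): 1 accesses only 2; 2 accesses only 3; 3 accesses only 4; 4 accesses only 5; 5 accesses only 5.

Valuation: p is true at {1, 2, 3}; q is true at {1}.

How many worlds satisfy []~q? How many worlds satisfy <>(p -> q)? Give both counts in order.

5 and 3

For []~q:
1: successors {2}; ~q there: 2:T. ✓
2: successors {3}; ~q there: 3:T. ✓
3: successors {4}; ~q there: 4:T. ✓
4: successors {5}; ~q there: 5:T. ✓
5: successors {5}; ~q there: 5:T. ✓
— 5 worlds.
For <>(p -> q):
1: successors {2}; p -> q there: 2:F. ✗
2: successors {3}; p -> q there: 3:F. ✗
3: successors {4}; p -> q there: 4:T. ✓
4: successors {5}; p -> q there: 5:T. ✓
5: successors {5}; p -> q there: 5:T. ✓
— 3 worlds.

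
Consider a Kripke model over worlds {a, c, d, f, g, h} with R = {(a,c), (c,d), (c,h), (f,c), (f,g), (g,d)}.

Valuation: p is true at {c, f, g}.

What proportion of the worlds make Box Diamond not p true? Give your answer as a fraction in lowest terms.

2/3

a: successors {c}; Diamond not p there: c:T. ✓
c: successors {d, h}; Diamond not p there: d:F, h:F. ✗
d: no successors, so Box Diamond not p holds vacuously. ✓
f: successors {c, g}; Diamond not p there: c:T, g:T. ✓
g: successors {d}; Diamond not p there: d:F. ✗
h: no successors, so Box Diamond not p holds vacuously. ✓
That's 4 of 6 worlds, so 4/6 = 2/3.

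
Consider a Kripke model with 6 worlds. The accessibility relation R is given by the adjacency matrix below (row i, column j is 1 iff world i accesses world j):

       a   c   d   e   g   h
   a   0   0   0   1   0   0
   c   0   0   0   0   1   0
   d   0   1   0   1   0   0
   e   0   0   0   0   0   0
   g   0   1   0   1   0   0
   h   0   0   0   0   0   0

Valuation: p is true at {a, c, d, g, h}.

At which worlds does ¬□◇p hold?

a: □◇p is F. ✓
c: □◇p is T. ✗
d: □◇p is F. ✓
e: □◇p is T. ✗
g: □◇p is F. ✓
h: □◇p is T. ✗

{a, d, g}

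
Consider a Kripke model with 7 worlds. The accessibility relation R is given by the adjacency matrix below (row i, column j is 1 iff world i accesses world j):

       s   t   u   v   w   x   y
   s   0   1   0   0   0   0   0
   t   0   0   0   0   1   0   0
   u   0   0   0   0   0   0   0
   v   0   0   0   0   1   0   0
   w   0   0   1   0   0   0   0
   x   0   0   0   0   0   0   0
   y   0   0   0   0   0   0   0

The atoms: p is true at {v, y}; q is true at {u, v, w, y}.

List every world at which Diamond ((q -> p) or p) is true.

{s}

s: successors {t}; (q -> p) or p there: t:T. ✓
t: successors {w}; (q -> p) or p there: w:F. ✗
u: no successors, so Diamond ((q -> p) or p) fails. ✗
v: successors {w}; (q -> p) or p there: w:F. ✗
w: successors {u}; (q -> p) or p there: u:F. ✗
x: no successors, so Diamond ((q -> p) or p) fails. ✗
y: no successors, so Diamond ((q -> p) or p) fails. ✗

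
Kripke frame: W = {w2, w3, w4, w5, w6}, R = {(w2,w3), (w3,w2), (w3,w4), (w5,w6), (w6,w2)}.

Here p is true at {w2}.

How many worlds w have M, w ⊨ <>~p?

3

w2: successors {w3}; ~p there: w3:T. ✓
w3: successors {w2, w4}; ~p there: w2:F, w4:T. ✓
w4: no successors, so <>~p fails. ✗
w5: successors {w6}; ~p there: w6:T. ✓
w6: successors {w2}; ~p there: w2:F. ✗
Satisfying worlds: {w2, w3, w5}.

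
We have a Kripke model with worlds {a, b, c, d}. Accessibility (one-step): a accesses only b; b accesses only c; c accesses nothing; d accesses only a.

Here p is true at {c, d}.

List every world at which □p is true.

a: successors {b}; p there: b:F. ✗
b: successors {c}; p there: c:T. ✓
c: no successors, so □p holds vacuously. ✓
d: successors {a}; p there: a:F. ✗

{b, c}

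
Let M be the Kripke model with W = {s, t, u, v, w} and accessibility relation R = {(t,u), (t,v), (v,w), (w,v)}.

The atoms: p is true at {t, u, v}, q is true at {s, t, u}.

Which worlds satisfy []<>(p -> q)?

{s, u, w}

s: no successors, so []<>(p -> q) holds vacuously. ✓
t: successors {u, v}; <>(p -> q) there: u:F, v:T. ✗
u: no successors, so []<>(p -> q) holds vacuously. ✓
v: successors {w}; <>(p -> q) there: w:F. ✗
w: successors {v}; <>(p -> q) there: v:T. ✓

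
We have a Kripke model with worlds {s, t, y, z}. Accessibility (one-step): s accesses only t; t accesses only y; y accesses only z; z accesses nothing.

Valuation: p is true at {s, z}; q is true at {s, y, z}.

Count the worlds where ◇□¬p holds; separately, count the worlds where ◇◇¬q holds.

2 and 0

For ◇□¬p:
s: successors {t}; □¬p there: t:T. ✓
t: successors {y}; □¬p there: y:F. ✗
y: successors {z}; □¬p there: z:T. ✓
z: no successors, so ◇□¬p fails. ✗
— 2 worlds.
For ◇◇¬q:
s: successors {t}; ◇¬q there: t:F. ✗
t: successors {y}; ◇¬q there: y:F. ✗
y: successors {z}; ◇¬q there: z:F. ✗
z: no successors, so ◇◇¬q fails. ✗
— 0 worlds.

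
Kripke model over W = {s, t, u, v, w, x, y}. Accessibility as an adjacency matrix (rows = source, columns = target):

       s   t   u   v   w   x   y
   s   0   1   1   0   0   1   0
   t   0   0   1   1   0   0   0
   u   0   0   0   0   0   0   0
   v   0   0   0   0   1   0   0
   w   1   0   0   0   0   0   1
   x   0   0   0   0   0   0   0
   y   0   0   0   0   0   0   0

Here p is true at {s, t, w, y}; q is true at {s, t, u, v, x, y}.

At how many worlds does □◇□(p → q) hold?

4

s: successors {t, u, x}; ◇□(p → q) there: t:T, u:F, x:F. ✗
t: successors {u, v}; ◇□(p → q) there: u:F, v:T. ✗
u: no successors, so □◇□(p → q) holds vacuously. ✓
v: successors {w}; ◇□(p → q) there: w:T. ✓
w: successors {s, y}; ◇□(p → q) there: s:T, y:F. ✗
x: no successors, so □◇□(p → q) holds vacuously. ✓
y: no successors, so □◇□(p → q) holds vacuously. ✓
Satisfying worlds: {u, v, x, y}.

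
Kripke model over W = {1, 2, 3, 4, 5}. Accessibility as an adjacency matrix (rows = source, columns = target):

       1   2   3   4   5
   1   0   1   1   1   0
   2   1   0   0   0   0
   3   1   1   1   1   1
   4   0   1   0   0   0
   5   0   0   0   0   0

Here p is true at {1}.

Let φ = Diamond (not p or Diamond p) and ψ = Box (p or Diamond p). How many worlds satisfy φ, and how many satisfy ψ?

For Diamond (not p or Diamond p):
1: successors {2, 3, 4}; not p or Diamond p there: 2:T, 3:T, 4:T. ✓
2: successors {1}; not p or Diamond p there: 1:F. ✗
3: successors {1, 2, 3, 4, 5}; not p or Diamond p there: 1:F, 2:T, 3:T, 4:T, 5:T. ✓
4: successors {2}; not p or Diamond p there: 2:T. ✓
5: no successors, so Diamond (not p or Diamond p) fails. ✗
— 3 worlds.
For Box (p or Diamond p):
1: successors {2, 3, 4}; p or Diamond p there: 2:T, 3:T, 4:F. ✗
2: successors {1}; p or Diamond p there: 1:T. ✓
3: successors {1, 2, 3, 4, 5}; p or Diamond p there: 1:T, 2:T, 3:T, 4:F, 5:F. ✗
4: successors {2}; p or Diamond p there: 2:T. ✓
5: no successors, so Box (p or Diamond p) holds vacuously. ✓
— 3 worlds.

3 and 3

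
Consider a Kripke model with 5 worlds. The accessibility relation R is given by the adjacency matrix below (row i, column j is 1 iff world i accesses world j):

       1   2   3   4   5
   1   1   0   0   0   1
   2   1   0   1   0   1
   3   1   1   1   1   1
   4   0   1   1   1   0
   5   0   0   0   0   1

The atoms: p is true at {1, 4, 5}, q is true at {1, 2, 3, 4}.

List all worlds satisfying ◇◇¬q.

{1, 2, 3, 4, 5}

1: successors {1, 5}; ◇¬q there: 1:T, 5:T. ✓
2: successors {1, 3, 5}; ◇¬q there: 1:T, 3:T, 5:T. ✓
3: successors {1, 2, 3, 4, 5}; ◇¬q there: 1:T, 2:T, 3:T, 4:F, 5:T. ✓
4: successors {2, 3, 4}; ◇¬q there: 2:T, 3:T, 4:F. ✓
5: successors {5}; ◇¬q there: 5:T. ✓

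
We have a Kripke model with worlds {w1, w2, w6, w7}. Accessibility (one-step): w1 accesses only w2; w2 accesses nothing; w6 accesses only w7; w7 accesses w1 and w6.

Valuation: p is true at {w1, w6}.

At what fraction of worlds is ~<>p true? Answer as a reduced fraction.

3/4

w1: <>p is F. ✓
w2: <>p is F. ✓
w6: <>p is F. ✓
w7: <>p is T. ✗
That's 3 of 4 worlds, so 3/4.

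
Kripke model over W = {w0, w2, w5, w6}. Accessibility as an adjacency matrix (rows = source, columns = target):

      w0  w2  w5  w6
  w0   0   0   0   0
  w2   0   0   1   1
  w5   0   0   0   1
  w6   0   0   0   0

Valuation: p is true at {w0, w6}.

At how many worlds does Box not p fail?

w0: no successors, so Box not p holds vacuously. ✓
w2: successors {w5, w6}; not p there: w5:T, w6:F. ✗
w5: successors {w6}; not p there: w6:F. ✗
w6: no successors, so Box not p holds vacuously. ✓
Satisfying worlds: {w0, w6}.
So Box not p fails at the other 2 worlds.

2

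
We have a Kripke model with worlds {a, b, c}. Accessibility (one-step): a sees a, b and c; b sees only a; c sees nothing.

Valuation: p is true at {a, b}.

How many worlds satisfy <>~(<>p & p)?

a: successors {a, b, c}; ~(<>p & p) there: a:F, b:F, c:T. ✓
b: successors {a}; ~(<>p & p) there: a:F. ✗
c: no successors, so <>~(<>p & p) fails. ✗
Satisfying worlds: {a}.

1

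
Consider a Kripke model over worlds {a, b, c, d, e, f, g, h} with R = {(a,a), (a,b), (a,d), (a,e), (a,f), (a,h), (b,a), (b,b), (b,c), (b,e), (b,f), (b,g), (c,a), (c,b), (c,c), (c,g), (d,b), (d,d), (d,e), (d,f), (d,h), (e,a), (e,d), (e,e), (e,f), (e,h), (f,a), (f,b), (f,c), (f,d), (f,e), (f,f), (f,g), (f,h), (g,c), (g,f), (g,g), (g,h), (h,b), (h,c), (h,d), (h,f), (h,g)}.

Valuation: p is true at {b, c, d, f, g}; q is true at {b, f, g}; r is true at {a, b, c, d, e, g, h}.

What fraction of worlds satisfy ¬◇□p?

a: ◇□p is T. ✗
b: ◇□p is F. ✓
c: ◇□p is F. ✓
d: ◇□p is T. ✗
e: ◇□p is T. ✗
f: ◇□p is T. ✗
g: ◇□p is T. ✗
h: ◇□p is F. ✓
That's 3 of 8 worlds, so 3/8.

3/8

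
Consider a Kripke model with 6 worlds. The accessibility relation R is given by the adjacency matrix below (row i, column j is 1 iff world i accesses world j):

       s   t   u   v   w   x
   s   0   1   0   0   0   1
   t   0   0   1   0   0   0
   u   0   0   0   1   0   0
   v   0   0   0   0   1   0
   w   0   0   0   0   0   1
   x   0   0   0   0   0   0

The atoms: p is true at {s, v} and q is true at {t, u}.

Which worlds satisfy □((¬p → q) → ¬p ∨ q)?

s: successors {t, x}; (¬p → q) → ¬p ∨ q there: t:T, x:T. ✓
t: successors {u}; (¬p → q) → ¬p ∨ q there: u:T. ✓
u: successors {v}; (¬p → q) → ¬p ∨ q there: v:F. ✗
v: successors {w}; (¬p → q) → ¬p ∨ q there: w:T. ✓
w: successors {x}; (¬p → q) → ¬p ∨ q there: x:T. ✓
x: no successors, so □((¬p → q) → ¬p ∨ q) holds vacuously. ✓

{s, t, v, w, x}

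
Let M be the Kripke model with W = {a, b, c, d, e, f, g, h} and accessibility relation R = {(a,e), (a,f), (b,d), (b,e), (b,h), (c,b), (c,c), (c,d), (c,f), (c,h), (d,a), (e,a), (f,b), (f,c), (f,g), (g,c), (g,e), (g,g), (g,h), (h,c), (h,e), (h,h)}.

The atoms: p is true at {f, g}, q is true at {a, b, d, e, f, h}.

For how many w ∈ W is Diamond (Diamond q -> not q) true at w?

a: successors {e, f}; Diamond q -> not q there: e:F, f:F. ✗
b: successors {d, e, h}; Diamond q -> not q there: d:F, e:F, h:F. ✗
c: successors {b, c, d, f, h}; Diamond q -> not q there: b:F, c:T, d:F, f:F, h:F. ✓
d: successors {a}; Diamond q -> not q there: a:F. ✗
e: successors {a}; Diamond q -> not q there: a:F. ✗
f: successors {b, c, g}; Diamond q -> not q there: b:F, c:T, g:T. ✓
g: successors {c, e, g, h}; Diamond q -> not q there: c:T, e:F, g:T, h:F. ✓
h: successors {c, e, h}; Diamond q -> not q there: c:T, e:F, h:F. ✓
Satisfying worlds: {c, f, g, h}.

4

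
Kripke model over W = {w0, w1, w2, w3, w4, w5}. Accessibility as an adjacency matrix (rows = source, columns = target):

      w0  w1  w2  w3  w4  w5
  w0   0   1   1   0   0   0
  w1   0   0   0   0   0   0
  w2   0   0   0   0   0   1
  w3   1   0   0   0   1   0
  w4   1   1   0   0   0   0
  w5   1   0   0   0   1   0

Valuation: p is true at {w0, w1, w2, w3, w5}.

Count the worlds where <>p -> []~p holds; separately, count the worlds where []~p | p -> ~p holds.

1 and 1

For <>p -> []~p:
w0: <>p is T, []~p is F. ✗
w1: <>p is F, []~p is T. ✓
w2: <>p is T, []~p is F. ✗
w3: <>p is T, []~p is F. ✗
w4: <>p is T, []~p is F. ✗
w5: <>p is T, []~p is F. ✗
— 1 world.
For []~p | p -> ~p:
w0: []~p | p is T, ~p is F. ✗
w1: []~p | p is T, ~p is F. ✗
w2: []~p | p is T, ~p is F. ✗
w3: []~p | p is T, ~p is F. ✗
w4: []~p | p is F, ~p is T. ✓
w5: []~p | p is T, ~p is F. ✗
— 1 world.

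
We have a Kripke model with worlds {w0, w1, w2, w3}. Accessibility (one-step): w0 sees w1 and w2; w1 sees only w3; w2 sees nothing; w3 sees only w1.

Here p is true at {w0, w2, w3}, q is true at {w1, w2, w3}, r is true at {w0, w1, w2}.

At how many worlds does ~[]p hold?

2

w0: []p is F. ✓
w1: []p is T. ✗
w2: []p is T. ✗
w3: []p is F. ✓
Satisfying worlds: {w0, w3}.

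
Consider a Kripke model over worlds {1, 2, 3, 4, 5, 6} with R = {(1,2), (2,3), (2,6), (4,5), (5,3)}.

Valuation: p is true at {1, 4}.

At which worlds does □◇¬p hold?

{1, 3, 4, 6}

1: successors {2}; ◇¬p there: 2:T. ✓
2: successors {3, 6}; ◇¬p there: 3:F, 6:F. ✗
3: no successors, so □◇¬p holds vacuously. ✓
4: successors {5}; ◇¬p there: 5:T. ✓
5: successors {3}; ◇¬p there: 3:F. ✗
6: no successors, so □◇¬p holds vacuously. ✓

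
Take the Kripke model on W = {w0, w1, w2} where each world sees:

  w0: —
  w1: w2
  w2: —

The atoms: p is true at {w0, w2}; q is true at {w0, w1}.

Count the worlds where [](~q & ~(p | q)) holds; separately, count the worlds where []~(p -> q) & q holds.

2 and 2

For [](~q & ~(p | q)):
w0: no successors, so [](~q & ~(p | q)) holds vacuously. ✓
w1: successors {w2}; ~q & ~(p | q) there: w2:F. ✗
w2: no successors, so [](~q & ~(p | q)) holds vacuously. ✓
— 2 worlds.
For []~(p -> q) & q:
w0: []~(p -> q) is T, q is T. ✓
w1: []~(p -> q) is T, q is T. ✓
w2: []~(p -> q) is T, q is F. ✗
— 2 worlds.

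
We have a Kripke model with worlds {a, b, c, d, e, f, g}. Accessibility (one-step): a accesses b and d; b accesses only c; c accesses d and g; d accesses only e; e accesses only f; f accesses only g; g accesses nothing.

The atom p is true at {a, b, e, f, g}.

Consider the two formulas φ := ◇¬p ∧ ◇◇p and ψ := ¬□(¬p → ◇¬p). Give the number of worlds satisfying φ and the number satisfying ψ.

3 and 2

For ◇¬p ∧ ◇◇p:
a: ◇¬p is T, ◇◇p is T. ✓
b: ◇¬p is T, ◇◇p is T. ✓
c: ◇¬p is T, ◇◇p is T. ✓
d: ◇¬p is F, ◇◇p is T. ✗
e: ◇¬p is F, ◇◇p is T. ✗
f: ◇¬p is F, ◇◇p is F. ✗
g: ◇¬p is F, ◇◇p is F. ✗
— 3 worlds.
For ¬□(¬p → ◇¬p):
a: □(¬p → ◇¬p) is F. ✓
b: □(¬p → ◇¬p) is T. ✗
c: □(¬p → ◇¬p) is F. ✓
d: □(¬p → ◇¬p) is T. ✗
e: □(¬p → ◇¬p) is T. ✗
f: □(¬p → ◇¬p) is T. ✗
g: □(¬p → ◇¬p) is T. ✗
— 2 worlds.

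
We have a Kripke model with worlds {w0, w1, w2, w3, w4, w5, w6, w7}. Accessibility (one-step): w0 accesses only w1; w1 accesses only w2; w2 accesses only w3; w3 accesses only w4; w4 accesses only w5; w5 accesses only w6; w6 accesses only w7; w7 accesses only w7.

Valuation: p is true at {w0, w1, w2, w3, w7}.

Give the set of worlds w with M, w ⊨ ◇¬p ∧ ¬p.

{w4, w5}

w0: ◇¬p is F, ¬p is F. ✗
w1: ◇¬p is F, ¬p is F. ✗
w2: ◇¬p is F, ¬p is F. ✗
w3: ◇¬p is T, ¬p is F. ✗
w4: ◇¬p is T, ¬p is T. ✓
w5: ◇¬p is T, ¬p is T. ✓
w6: ◇¬p is F, ¬p is T. ✗
w7: ◇¬p is F, ¬p is F. ✗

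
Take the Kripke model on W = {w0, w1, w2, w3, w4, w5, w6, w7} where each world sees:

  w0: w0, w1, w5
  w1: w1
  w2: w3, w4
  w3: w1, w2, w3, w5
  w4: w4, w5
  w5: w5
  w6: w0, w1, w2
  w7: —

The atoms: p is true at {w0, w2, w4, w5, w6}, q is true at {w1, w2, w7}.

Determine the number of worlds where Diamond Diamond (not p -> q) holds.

7

w0: successors {w0, w1, w5}; Diamond (not p -> q) there: w0:T, w1:T, w5:T. ✓
w1: successors {w1}; Diamond (not p -> q) there: w1:T. ✓
w2: successors {w3, w4}; Diamond (not p -> q) there: w3:T, w4:T. ✓
w3: successors {w1, w2, w3, w5}; Diamond (not p -> q) there: w1:T, w2:T, w3:T, w5:T. ✓
w4: successors {w4, w5}; Diamond (not p -> q) there: w4:T, w5:T. ✓
w5: successors {w5}; Diamond (not p -> q) there: w5:T. ✓
w6: successors {w0, w1, w2}; Diamond (not p -> q) there: w0:T, w1:T, w2:T. ✓
w7: no successors, so Diamond Diamond (not p -> q) fails. ✗
Satisfying worlds: {w0, w1, w2, w3, w4, w5, w6}.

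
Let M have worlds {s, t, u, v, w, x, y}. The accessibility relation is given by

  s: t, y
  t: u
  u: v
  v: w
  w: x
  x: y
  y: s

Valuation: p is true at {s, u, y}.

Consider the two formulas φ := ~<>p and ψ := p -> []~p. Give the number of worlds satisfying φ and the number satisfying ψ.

3 and 5

For ~<>p:
s: <>p is T. ✗
t: <>p is T. ✗
u: <>p is F. ✓
v: <>p is F. ✓
w: <>p is F. ✓
x: <>p is T. ✗
y: <>p is T. ✗
— 3 worlds.
For p -> []~p:
s: p is T, []~p is F. ✗
t: p is F, []~p is F. ✓
u: p is T, []~p is T. ✓
v: p is F, []~p is T. ✓
w: p is F, []~p is T. ✓
x: p is F, []~p is F. ✓
y: p is T, []~p is F. ✗
— 5 worlds.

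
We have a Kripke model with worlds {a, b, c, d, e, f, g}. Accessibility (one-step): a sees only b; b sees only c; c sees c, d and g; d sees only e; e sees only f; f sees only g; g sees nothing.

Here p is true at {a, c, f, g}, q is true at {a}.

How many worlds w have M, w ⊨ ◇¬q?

6

a: successors {b}; ¬q there: b:T. ✓
b: successors {c}; ¬q there: c:T. ✓
c: successors {c, d, g}; ¬q there: c:T, d:T, g:T. ✓
d: successors {e}; ¬q there: e:T. ✓
e: successors {f}; ¬q there: f:T. ✓
f: successors {g}; ¬q there: g:T. ✓
g: no successors, so ◇¬q fails. ✗
Satisfying worlds: {a, b, c, d, e, f}.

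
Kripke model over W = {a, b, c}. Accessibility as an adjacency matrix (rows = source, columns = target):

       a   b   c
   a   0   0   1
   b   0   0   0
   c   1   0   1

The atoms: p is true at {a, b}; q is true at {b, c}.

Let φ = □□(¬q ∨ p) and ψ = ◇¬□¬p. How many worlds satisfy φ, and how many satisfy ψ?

For □□(¬q ∨ p):
a: successors {c}; □(¬q ∨ p) there: c:F. ✗
b: no successors, so □□(¬q ∨ p) holds vacuously. ✓
c: successors {a, c}; □(¬q ∨ p) there: a:F, c:F. ✗
— 1 world.
For ◇¬□¬p:
a: successors {c}; ¬□¬p there: c:T. ✓
b: no successors, so ◇¬□¬p fails. ✗
c: successors {a, c}; ¬□¬p there: a:F, c:T. ✓
— 2 worlds.

1 and 2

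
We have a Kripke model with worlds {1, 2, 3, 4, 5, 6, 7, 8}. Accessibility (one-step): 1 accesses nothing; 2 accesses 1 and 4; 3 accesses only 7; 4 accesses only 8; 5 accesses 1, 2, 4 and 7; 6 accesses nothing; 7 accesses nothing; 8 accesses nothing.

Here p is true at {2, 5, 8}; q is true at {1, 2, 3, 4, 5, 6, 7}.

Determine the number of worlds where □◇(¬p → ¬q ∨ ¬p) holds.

1: no successors, so □◇(¬p → ¬q ∨ ¬p) holds vacuously. ✓
2: successors {1, 4}; ◇(¬p → ¬q ∨ ¬p) there: 1:F, 4:T. ✗
3: successors {7}; ◇(¬p → ¬q ∨ ¬p) there: 7:F. ✗
4: successors {8}; ◇(¬p → ¬q ∨ ¬p) there: 8:F. ✗
5: successors {1, 2, 4, 7}; ◇(¬p → ¬q ∨ ¬p) there: 1:F, 2:T, 4:T, 7:F. ✗
6: no successors, so □◇(¬p → ¬q ∨ ¬p) holds vacuously. ✓
7: no successors, so □◇(¬p → ¬q ∨ ¬p) holds vacuously. ✓
8: no successors, so □◇(¬p → ¬q ∨ ¬p) holds vacuously. ✓
Satisfying worlds: {1, 6, 7, 8}.

4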